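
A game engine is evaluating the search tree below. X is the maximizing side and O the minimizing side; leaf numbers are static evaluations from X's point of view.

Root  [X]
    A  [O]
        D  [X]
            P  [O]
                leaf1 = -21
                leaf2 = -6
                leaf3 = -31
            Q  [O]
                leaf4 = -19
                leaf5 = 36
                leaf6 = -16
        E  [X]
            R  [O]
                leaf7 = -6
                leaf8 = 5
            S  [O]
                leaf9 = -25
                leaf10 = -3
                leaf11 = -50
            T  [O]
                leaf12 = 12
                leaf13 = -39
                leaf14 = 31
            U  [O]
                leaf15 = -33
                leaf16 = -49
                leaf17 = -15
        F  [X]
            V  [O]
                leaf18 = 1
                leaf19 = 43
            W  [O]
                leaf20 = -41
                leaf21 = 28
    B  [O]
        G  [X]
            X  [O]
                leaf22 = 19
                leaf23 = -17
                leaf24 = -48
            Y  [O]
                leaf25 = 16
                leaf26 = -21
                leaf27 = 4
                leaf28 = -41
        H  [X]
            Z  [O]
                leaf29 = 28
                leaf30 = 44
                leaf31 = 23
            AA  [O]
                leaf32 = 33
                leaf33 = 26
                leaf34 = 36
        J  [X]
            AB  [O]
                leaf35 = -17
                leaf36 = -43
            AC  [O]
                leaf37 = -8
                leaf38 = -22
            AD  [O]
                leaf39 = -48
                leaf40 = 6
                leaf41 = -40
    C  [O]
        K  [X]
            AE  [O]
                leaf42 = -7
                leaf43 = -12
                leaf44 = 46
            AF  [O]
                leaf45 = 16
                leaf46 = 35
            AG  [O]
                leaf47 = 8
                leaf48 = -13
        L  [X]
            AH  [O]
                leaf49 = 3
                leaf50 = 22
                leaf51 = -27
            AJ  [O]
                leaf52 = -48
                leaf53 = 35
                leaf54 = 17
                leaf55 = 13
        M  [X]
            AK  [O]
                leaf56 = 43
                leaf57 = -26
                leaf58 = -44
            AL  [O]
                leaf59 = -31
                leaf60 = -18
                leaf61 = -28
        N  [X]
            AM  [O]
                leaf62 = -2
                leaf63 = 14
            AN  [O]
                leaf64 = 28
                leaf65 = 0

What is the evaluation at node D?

P (O): min(-21, -6, -31) = -31
Q (O): min(-19, 36, -16) = -19
D (X): max(-31, -19) = -19

-19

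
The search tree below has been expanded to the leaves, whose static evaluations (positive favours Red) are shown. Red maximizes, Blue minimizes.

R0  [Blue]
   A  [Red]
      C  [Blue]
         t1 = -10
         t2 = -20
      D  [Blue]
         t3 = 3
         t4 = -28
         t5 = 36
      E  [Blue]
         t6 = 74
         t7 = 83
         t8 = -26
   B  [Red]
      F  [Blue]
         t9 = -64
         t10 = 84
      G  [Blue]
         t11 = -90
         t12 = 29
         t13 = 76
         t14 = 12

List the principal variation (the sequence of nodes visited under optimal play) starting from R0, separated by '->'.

R0 -> B -> F -> t9

C (Blue): min(-10, -20) = -20
D (Blue): min(3, -28, 36) = -28
E (Blue): min(74, 83, -26) = -26
A (Red): max(-20, -28, -26) = -20
F (Blue): min(-64, 84) = -64
G (Blue): min(-90, 29, 76, 12) = -90
B (Red): max(-64, -90) = -64
R0 (Blue): min(-20, -64) = -64
At R0, Blue picks B (lowest: -64).
At B, Red picks F (highest: -64).
At F, Blue picks t9 (lowest: -64).
Terminal value -64.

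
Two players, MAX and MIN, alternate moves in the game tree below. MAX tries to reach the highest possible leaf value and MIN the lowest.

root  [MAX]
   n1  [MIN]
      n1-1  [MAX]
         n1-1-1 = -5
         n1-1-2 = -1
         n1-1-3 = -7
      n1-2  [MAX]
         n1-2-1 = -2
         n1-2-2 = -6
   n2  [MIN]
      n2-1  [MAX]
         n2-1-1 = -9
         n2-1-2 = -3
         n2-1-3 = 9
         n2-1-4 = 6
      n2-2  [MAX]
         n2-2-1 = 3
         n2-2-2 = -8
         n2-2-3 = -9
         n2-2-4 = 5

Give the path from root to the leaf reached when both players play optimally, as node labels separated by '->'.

root -> n2 -> n2-2 -> n2-2-4

n1-1 (MAX): max(-5, -1, -7) = -1
n1-2 (MAX): max(-2, -6) = -2
n1 (MIN): min(-1, -2) = -2
n2-1 (MAX): max(-9, -3, 9, 6) = 9
n2-2 (MAX): max(3, -8, -9, 5) = 5
n2 (MIN): min(9, 5) = 5
root (MAX): max(-2, 5) = 5
At root, MAX picks n2 (highest: 5).
At n2, MIN picks n2-2 (lowest: 5).
At n2-2, MAX picks n2-2-4 (highest: 5).
Terminal value 5.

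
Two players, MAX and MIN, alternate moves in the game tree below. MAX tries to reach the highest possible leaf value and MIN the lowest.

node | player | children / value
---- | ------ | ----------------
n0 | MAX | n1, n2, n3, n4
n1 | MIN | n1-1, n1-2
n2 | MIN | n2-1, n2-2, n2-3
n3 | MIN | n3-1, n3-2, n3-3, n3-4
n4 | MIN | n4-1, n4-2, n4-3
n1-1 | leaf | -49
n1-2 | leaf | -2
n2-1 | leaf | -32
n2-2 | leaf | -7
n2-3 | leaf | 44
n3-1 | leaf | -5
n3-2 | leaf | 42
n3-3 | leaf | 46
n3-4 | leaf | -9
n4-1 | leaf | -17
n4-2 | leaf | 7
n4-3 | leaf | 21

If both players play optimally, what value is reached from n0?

-9

n1 (MIN): min(-49, -2) = -49
n2 (MIN): min(-32, -7, 44) = -32
n3 (MIN): min(-5, 42, 46, -9) = -9
n4 (MIN): min(-17, 7, 21) = -17
n0 (MAX): max(-49, -32, -9, -17) = -9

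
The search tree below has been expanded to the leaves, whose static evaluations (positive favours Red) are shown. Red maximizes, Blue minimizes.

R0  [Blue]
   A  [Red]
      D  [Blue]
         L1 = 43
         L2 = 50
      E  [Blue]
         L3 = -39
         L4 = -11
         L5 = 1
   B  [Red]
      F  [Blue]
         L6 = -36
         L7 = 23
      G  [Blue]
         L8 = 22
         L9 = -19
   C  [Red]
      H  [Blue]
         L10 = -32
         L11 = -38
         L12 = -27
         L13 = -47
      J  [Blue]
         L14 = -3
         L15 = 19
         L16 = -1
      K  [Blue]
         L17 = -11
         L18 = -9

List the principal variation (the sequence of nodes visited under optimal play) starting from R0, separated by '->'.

D (Blue): min(43, 50) = 43
E (Blue): min(-39, -11, 1) = -39
A (Red): max(43, -39) = 43
F (Blue): min(-36, 23) = -36
G (Blue): min(22, -19) = -19
B (Red): max(-36, -19) = -19
H (Blue): min(-32, -38, -27, -47) = -47
J (Blue): min(-3, 19, -1) = -3
K (Blue): min(-11, -9) = -11
C (Red): max(-47, -3, -11) = -3
R0 (Blue): min(43, -19, -3) = -19
At R0, Blue picks B (lowest: -19).
At B, Red picks G (highest: -19).
At G, Blue picks L9 (lowest: -19).
Terminal value -19.

R0 -> B -> G -> L9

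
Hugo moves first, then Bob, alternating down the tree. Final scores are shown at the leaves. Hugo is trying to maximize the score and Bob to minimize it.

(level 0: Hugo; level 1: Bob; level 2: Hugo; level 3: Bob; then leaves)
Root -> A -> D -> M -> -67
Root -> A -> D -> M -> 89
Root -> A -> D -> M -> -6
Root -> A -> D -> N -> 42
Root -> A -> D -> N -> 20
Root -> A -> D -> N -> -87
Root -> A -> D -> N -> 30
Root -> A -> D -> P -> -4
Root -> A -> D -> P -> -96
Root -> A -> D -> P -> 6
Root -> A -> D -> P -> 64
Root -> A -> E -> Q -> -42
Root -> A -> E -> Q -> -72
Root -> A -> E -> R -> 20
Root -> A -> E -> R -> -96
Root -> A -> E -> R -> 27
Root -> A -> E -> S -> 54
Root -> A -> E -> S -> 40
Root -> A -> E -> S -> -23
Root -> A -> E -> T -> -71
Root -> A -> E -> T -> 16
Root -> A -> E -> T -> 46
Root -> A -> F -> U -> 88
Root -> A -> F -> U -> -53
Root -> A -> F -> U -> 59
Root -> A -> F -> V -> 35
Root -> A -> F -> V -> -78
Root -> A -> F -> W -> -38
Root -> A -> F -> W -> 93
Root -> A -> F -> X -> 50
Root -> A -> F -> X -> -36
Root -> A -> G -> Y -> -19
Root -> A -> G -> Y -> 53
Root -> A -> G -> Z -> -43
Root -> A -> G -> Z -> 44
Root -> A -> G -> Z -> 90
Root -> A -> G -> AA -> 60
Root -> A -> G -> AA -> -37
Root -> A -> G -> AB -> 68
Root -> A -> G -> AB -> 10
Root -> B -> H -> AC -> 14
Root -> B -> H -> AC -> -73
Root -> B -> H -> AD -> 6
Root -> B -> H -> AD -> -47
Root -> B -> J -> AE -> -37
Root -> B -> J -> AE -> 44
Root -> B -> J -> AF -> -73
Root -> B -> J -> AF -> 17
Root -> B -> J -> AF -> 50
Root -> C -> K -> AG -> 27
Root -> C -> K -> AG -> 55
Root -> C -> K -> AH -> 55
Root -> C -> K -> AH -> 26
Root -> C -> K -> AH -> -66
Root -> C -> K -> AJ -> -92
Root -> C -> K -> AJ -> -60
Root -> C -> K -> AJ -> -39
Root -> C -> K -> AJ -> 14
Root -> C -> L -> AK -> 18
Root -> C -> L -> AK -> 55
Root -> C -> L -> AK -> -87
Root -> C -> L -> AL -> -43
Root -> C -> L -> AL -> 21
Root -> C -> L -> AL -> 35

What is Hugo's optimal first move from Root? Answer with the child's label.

C

M (Bob): min(-67, 89, -6) = -67
N (Bob): min(42, 20, -87, 30) = -87
P (Bob): min(-4, -96, 6, 64) = -96
D (Hugo): max(-67, -87, -96) = -67
Q (Bob): min(-42, -72) = -72
R (Bob): min(20, -96, 27) = -96
S (Bob): min(54, 40, -23) = -23
T (Bob): min(-71, 16, 46) = -71
E (Hugo): max(-72, -96, -23, -71) = -23
U (Bob): min(88, -53, 59) = -53
V (Bob): min(35, -78) = -78
W (Bob): min(-38, 93) = -38
X (Bob): min(50, -36) = -36
F (Hugo): max(-53, -78, -38, -36) = -36
Y (Bob): min(-19, 53) = -19
Z (Bob): min(-43, 44, 90) = -43
AA (Bob): min(60, -37) = -37
AB (Bob): min(68, 10) = 10
G (Hugo): max(-19, -43, -37, 10) = 10
A (Bob): min(-67, -23, -36, 10) = -67
AC (Bob): min(14, -73) = -73
AD (Bob): min(6, -47) = -47
H (Hugo): max(-73, -47) = -47
AE (Bob): min(-37, 44) = -37
AF (Bob): min(-73, 17, 50) = -73
J (Hugo): max(-37, -73) = -37
B (Bob): min(-47, -37) = -47
AG (Bob): min(27, 55) = 27
AH (Bob): min(55, 26, -66) = -66
AJ (Bob): min(-92, -60, -39, 14) = -92
K (Hugo): max(27, -66, -92) = 27
AK (Bob): min(18, 55, -87) = -87
AL (Bob): min(-43, 21, 35) = -43
L (Hugo): max(-87, -43) = -43
C (Bob): min(27, -43) = -43
Root (Hugo): max(-67, -47, -43) = -43
Hugo at Root wants the highest of {A=-67, B=-47, C=-43}, so chooses C.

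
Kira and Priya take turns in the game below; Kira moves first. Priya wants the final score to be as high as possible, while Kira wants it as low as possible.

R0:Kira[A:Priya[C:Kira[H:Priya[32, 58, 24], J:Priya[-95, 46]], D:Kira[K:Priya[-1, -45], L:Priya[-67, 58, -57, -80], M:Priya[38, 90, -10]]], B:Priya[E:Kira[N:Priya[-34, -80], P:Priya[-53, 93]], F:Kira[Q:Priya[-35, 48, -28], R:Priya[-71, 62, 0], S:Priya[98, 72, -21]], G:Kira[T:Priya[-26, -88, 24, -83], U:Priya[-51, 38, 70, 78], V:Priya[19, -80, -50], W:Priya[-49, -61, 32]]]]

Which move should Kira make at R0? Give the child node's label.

A

H (Priya): max(32, 58, 24) = 58
J (Priya): max(-95, 46) = 46
C (Kira): min(58, 46) = 46
K (Priya): max(-1, -45) = -1
L (Priya): max(-67, 58, -57, -80) = 58
M (Priya): max(38, 90, -10) = 90
D (Kira): min(-1, 58, 90) = -1
A (Priya): max(46, -1) = 46
N (Priya): max(-34, -80) = -34
P (Priya): max(-53, 93) = 93
E (Kira): min(-34, 93) = -34
Q (Priya): max(-35, 48, -28) = 48
R (Priya): max(-71, 62, 0) = 62
S (Priya): max(98, 72, -21) = 98
F (Kira): min(48, 62, 98) = 48
T (Priya): max(-26, -88, 24, -83) = 24
U (Priya): max(-51, 38, 70, 78) = 78
V (Priya): max(19, -80, -50) = 19
W (Priya): max(-49, -61, 32) = 32
G (Kira): min(24, 78, 19, 32) = 19
B (Priya): max(-34, 48, 19) = 48
R0 (Kira): min(46, 48) = 46
Kira at R0 wants the lowest of {A=46, B=48}, so chooses A.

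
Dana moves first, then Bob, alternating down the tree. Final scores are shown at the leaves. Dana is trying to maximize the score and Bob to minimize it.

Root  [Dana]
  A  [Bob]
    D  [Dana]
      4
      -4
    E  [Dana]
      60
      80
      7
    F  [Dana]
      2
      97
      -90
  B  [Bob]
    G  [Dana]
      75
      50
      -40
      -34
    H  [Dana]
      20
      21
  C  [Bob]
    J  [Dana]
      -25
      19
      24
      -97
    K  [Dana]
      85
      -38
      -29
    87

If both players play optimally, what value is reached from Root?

24

D (Dana): max(4, -4) = 4
E (Dana): max(60, 80, 7) = 80
F (Dana): max(2, 97, -90) = 97
A (Bob): min(4, 80, 97) = 4
G (Dana): max(75, 50, -40, -34) = 75
H (Dana): max(20, 21) = 21
B (Bob): min(75, 21) = 21
J (Dana): max(-25, 19, 24, -97) = 24
K (Dana): max(85, -38, -29) = 85
C (Bob): min(24, 85, 87) = 24
Root (Dana): max(4, 21, 24) = 24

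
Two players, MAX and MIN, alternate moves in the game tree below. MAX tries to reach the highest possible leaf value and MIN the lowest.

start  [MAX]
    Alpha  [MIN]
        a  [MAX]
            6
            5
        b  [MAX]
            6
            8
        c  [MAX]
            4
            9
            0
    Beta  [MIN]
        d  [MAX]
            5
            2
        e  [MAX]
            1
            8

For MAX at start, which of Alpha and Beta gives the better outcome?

a (MAX): max(6, 5) = 6
b (MAX): max(6, 8) = 8
c (MAX): max(4, 9, 0) = 9
Alpha (MIN): min(6, 8, 9) = 6
d (MAX): max(5, 2) = 5
e (MAX): max(1, 8) = 8
Beta (MIN): min(5, 8) = 5
MAX prefers the higher value; Alpha=6, Beta=5. Alpha is better since 6 > 5.

Alpha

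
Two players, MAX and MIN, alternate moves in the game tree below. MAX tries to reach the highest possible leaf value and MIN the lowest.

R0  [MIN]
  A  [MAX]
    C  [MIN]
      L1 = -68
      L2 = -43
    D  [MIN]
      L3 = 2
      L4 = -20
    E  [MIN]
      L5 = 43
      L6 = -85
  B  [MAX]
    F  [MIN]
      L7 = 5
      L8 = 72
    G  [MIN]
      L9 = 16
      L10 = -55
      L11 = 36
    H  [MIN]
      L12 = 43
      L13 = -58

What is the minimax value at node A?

C (MIN): min(-68, -43) = -68
D (MIN): min(2, -20) = -20
E (MIN): min(43, -85) = -85
A (MAX): max(-68, -20, -85) = -20

-20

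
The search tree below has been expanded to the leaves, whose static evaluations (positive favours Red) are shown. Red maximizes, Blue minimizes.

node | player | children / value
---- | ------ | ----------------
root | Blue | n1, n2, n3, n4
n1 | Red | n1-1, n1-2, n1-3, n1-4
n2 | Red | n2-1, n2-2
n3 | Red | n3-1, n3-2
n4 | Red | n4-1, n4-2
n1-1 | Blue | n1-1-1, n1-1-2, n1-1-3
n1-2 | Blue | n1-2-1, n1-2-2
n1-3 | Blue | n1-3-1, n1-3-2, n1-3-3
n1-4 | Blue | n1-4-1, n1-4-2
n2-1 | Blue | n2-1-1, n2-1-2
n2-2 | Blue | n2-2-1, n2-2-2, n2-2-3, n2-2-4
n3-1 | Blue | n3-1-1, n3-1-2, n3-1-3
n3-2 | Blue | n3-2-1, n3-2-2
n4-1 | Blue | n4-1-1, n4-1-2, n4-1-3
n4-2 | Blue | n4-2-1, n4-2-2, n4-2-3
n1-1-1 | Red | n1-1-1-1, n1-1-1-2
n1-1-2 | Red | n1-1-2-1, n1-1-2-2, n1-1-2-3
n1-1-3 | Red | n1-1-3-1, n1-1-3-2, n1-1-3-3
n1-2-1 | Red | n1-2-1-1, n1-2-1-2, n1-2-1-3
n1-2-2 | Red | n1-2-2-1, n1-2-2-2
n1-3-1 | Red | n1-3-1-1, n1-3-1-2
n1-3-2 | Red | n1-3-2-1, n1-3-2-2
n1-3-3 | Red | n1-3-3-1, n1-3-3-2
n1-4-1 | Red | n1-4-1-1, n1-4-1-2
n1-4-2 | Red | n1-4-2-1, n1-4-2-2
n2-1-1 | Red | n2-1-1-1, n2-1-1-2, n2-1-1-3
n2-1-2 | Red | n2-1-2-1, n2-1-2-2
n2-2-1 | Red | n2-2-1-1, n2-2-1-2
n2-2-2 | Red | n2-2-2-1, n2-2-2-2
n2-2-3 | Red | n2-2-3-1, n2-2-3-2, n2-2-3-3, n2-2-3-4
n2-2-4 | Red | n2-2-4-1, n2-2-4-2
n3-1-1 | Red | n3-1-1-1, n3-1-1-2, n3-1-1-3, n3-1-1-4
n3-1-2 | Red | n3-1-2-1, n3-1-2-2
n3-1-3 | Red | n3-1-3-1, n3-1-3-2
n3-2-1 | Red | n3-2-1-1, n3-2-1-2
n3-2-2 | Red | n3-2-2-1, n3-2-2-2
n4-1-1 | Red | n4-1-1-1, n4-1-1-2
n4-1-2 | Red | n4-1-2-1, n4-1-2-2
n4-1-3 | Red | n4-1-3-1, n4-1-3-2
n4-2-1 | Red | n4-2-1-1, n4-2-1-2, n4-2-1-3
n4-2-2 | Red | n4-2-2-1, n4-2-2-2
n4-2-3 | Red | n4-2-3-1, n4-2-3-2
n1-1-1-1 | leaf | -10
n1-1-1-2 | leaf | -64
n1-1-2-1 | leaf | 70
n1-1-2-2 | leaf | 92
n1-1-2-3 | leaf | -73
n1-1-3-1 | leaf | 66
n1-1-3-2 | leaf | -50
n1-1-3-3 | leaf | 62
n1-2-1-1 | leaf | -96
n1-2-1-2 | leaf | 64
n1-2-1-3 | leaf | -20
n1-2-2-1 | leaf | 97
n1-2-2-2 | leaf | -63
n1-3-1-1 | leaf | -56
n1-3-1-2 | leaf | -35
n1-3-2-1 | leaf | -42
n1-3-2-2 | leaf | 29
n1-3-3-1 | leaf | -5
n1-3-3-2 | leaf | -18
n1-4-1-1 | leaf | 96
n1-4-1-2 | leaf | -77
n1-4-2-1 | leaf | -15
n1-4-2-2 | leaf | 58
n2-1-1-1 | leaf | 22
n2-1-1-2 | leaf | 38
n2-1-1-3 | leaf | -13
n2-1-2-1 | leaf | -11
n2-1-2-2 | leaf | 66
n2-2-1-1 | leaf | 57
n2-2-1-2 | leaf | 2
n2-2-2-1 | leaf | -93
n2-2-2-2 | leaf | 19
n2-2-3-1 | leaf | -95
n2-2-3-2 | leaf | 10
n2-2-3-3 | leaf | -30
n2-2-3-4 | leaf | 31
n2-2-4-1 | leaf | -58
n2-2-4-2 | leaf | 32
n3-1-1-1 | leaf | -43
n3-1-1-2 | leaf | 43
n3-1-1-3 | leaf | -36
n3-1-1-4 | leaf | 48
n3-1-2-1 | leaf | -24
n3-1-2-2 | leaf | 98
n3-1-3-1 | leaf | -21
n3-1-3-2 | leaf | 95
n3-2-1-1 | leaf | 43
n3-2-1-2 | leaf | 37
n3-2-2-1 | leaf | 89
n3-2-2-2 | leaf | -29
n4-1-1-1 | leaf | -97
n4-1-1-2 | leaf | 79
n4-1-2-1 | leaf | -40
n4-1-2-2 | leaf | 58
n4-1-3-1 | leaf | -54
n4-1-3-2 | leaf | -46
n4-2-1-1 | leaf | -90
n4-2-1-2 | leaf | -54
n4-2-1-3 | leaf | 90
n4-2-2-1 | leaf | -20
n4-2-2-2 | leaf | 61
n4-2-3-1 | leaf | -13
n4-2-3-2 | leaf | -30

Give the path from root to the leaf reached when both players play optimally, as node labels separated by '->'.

root -> n4 -> n4-2 -> n4-2-3 -> n4-2-3-1

n1-1-1 (Red): max(-10, -64) = -10
n1-1-2 (Red): max(70, 92, -73) = 92
n1-1-3 (Red): max(66, -50, 62) = 66
n1-1 (Blue): min(-10, 92, 66) = -10
n1-2-1 (Red): max(-96, 64, -20) = 64
n1-2-2 (Red): max(97, -63) = 97
n1-2 (Blue): min(64, 97) = 64
n1-3-1 (Red): max(-56, -35) = -35
n1-3-2 (Red): max(-42, 29) = 29
n1-3-3 (Red): max(-5, -18) = -5
n1-3 (Blue): min(-35, 29, -5) = -35
n1-4-1 (Red): max(96, -77) = 96
n1-4-2 (Red): max(-15, 58) = 58
n1-4 (Blue): min(96, 58) = 58
n1 (Red): max(-10, 64, -35, 58) = 64
n2-1-1 (Red): max(22, 38, -13) = 38
n2-1-2 (Red): max(-11, 66) = 66
n2-1 (Blue): min(38, 66) = 38
n2-2-1 (Red): max(57, 2) = 57
n2-2-2 (Red): max(-93, 19) = 19
n2-2-3 (Red): max(-95, 10, -30, 31) = 31
n2-2-4 (Red): max(-58, 32) = 32
n2-2 (Blue): min(57, 19, 31, 32) = 19
n2 (Red): max(38, 19) = 38
n3-1-1 (Red): max(-43, 43, -36, 48) = 48
n3-1-2 (Red): max(-24, 98) = 98
n3-1-3 (Red): max(-21, 95) = 95
n3-1 (Blue): min(48, 98, 95) = 48
n3-2-1 (Red): max(43, 37) = 43
n3-2-2 (Red): max(89, -29) = 89
n3-2 (Blue): min(43, 89) = 43
n3 (Red): max(48, 43) = 48
n4-1-1 (Red): max(-97, 79) = 79
n4-1-2 (Red): max(-40, 58) = 58
n4-1-3 (Red): max(-54, -46) = -46
n4-1 (Blue): min(79, 58, -46) = -46
n4-2-1 (Red): max(-90, -54, 90) = 90
n4-2-2 (Red): max(-20, 61) = 61
n4-2-3 (Red): max(-13, -30) = -13
n4-2 (Blue): min(90, 61, -13) = -13
n4 (Red): max(-46, -13) = -13
root (Blue): min(64, 38, 48, -13) = -13
At root, Blue picks n4 (lowest: -13).
At n4, Red picks n4-2 (highest: -13).
At n4-2, Blue picks n4-2-3 (lowest: -13).
At n4-2-3, Red picks n4-2-3-1 (highest: -13).
Terminal value -13.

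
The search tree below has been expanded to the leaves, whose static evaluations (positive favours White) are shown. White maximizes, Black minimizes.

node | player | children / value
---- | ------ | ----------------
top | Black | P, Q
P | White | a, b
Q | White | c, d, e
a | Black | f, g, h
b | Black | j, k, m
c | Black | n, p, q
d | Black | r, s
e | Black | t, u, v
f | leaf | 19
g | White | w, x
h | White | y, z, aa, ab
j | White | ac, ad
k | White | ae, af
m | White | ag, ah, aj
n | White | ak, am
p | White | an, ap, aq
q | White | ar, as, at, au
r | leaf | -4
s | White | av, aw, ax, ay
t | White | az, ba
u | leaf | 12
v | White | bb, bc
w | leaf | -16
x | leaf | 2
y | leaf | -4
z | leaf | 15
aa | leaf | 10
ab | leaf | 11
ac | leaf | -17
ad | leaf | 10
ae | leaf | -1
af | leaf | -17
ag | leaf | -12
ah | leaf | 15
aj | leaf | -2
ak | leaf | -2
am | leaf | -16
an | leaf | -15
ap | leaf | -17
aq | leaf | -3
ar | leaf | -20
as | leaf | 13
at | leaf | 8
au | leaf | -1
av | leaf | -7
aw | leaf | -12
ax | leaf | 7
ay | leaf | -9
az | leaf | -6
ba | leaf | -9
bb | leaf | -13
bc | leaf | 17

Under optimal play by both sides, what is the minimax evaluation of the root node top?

g (White): max(-16, 2) = 2
h (White): max(-4, 15, 10, 11) = 15
a (Black): min(19, 2, 15) = 2
j (White): max(-17, 10) = 10
k (White): max(-1, -17) = -1
m (White): max(-12, 15, -2) = 15
b (Black): min(10, -1, 15) = -1
P (White): max(2, -1) = 2
n (White): max(-2, -16) = -2
p (White): max(-15, -17, -3) = -3
q (White): max(-20, 13, 8, -1) = 13
c (Black): min(-2, -3, 13) = -3
s (White): max(-7, -12, 7, -9) = 7
d (Black): min(-4, 7) = -4
t (White): max(-6, -9) = -6
v (White): max(-13, 17) = 17
e (Black): min(-6, 12, 17) = -6
Q (White): max(-3, -4, -6) = -3
top (Black): min(2, -3) = -3

-3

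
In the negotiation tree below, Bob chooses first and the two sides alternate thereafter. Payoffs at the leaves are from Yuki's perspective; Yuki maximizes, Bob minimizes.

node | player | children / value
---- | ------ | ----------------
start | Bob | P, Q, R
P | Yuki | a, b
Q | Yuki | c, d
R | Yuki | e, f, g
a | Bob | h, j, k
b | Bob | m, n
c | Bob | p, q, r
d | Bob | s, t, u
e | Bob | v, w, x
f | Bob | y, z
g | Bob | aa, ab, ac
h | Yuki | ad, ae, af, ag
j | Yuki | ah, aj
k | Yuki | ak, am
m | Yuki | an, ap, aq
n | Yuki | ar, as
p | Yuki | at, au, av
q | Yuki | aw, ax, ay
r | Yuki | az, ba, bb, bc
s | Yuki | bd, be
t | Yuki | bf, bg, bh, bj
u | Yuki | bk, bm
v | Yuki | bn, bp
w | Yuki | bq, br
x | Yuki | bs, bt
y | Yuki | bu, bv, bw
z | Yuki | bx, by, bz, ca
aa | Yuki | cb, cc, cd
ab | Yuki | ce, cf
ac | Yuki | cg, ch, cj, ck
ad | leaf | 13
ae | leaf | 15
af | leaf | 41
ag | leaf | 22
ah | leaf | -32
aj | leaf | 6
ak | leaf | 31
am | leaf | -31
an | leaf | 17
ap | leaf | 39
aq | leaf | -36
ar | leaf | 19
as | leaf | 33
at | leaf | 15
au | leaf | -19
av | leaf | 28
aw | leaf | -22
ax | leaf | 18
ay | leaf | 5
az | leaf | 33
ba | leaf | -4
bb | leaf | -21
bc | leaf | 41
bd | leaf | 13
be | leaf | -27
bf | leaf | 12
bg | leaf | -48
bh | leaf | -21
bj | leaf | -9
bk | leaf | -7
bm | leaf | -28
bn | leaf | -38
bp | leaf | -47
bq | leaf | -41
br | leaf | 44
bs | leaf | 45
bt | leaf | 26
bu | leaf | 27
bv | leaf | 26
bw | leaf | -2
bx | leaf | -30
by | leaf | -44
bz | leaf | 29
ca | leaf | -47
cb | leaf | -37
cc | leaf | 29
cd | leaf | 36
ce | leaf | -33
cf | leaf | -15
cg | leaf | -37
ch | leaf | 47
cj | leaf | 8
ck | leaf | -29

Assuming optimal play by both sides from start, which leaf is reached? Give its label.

ax

h (Yuki): max(13, 15, 41, 22) = 41
j (Yuki): max(-32, 6) = 6
k (Yuki): max(31, -31) = 31
a (Bob): min(41, 6, 31) = 6
m (Yuki): max(17, 39, -36) = 39
n (Yuki): max(19, 33) = 33
b (Bob): min(39, 33) = 33
P (Yuki): max(6, 33) = 33
p (Yuki): max(15, -19, 28) = 28
q (Yuki): max(-22, 18, 5) = 18
r (Yuki): max(33, -4, -21, 41) = 41
c (Bob): min(28, 18, 41) = 18
s (Yuki): max(13, -27) = 13
t (Yuki): max(12, -48, -21, -9) = 12
u (Yuki): max(-7, -28) = -7
d (Bob): min(13, 12, -7) = -7
Q (Yuki): max(18, -7) = 18
v (Yuki): max(-38, -47) = -38
w (Yuki): max(-41, 44) = 44
x (Yuki): max(45, 26) = 45
e (Bob): min(-38, 44, 45) = -38
y (Yuki): max(27, 26, -2) = 27
z (Yuki): max(-30, -44, 29, -47) = 29
f (Bob): min(27, 29) = 27
aa (Yuki): max(-37, 29, 36) = 36
ab (Yuki): max(-33, -15) = -15
ac (Yuki): max(-37, 47, 8, -29) = 47
g (Bob): min(36, -15, 47) = -15
R (Yuki): max(-38, 27, -15) = 27
start (Bob): min(33, 18, 27) = 18
At start, Bob picks Q (lowest: 18).
At Q, Yuki picks c (highest: 18).
At c, Bob picks q (lowest: 18).
At q, Yuki picks ax (highest: 18).
Terminal value 18.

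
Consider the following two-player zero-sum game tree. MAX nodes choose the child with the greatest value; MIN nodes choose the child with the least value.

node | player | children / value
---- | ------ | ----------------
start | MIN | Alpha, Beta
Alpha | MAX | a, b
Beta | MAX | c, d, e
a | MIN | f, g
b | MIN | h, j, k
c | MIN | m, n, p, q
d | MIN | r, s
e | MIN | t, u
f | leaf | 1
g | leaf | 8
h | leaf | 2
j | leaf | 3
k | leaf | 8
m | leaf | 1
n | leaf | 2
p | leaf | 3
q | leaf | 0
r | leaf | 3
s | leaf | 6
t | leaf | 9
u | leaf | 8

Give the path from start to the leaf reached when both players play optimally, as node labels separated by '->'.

a (MIN): min(1, 8) = 1
b (MIN): min(2, 3, 8) = 2
Alpha (MAX): max(1, 2) = 2
c (MIN): min(1, 2, 3, 0) = 0
d (MIN): min(3, 6) = 3
e (MIN): min(9, 8) = 8
Beta (MAX): max(0, 3, 8) = 8
start (MIN): min(2, 8) = 2
At start, MIN picks Alpha (lowest: 2).
At Alpha, MAX picks b (highest: 2).
At b, MIN picks h (lowest: 2).
Terminal value 2.

start -> Alpha -> b -> h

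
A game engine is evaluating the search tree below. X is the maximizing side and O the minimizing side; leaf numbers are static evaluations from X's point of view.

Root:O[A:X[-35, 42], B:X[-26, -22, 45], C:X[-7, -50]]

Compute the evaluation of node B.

B (X): max(-26, -22, 45) = 45

45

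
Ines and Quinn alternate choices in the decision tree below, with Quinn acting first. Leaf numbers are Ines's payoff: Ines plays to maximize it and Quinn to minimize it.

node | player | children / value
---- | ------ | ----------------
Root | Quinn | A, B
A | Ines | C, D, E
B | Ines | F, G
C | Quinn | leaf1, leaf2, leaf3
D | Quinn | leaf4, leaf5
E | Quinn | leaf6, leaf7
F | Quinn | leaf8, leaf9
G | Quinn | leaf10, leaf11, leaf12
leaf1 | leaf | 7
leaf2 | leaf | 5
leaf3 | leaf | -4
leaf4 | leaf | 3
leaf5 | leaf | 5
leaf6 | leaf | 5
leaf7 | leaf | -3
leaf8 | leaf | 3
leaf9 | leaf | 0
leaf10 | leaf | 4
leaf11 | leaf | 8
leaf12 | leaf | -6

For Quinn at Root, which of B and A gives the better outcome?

F (Quinn): min(3, 0) = 0
G (Quinn): min(4, 8, -6) = -6
B (Ines): max(0, -6) = 0
C (Quinn): min(7, 5, -4) = -4
D (Quinn): min(3, 5) = 3
E (Quinn): min(5, -3) = -3
A (Ines): max(-4, 3, -3) = 3
Quinn prefers the lower value; B=0, A=3. B is better since 0 < 3.

B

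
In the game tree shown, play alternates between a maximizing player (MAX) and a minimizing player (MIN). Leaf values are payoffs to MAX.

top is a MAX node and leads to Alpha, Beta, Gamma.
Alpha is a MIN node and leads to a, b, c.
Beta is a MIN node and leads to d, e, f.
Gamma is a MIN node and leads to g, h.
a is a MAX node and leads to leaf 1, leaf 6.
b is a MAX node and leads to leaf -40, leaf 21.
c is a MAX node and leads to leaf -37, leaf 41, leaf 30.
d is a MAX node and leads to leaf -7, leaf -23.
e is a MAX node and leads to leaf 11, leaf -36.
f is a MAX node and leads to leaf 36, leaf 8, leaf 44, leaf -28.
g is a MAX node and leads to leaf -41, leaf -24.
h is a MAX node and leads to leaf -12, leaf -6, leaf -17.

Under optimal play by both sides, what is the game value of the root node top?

6

a (MAX): max(1, 6) = 6
b (MAX): max(-40, 21) = 21
c (MAX): max(-37, 41, 30) = 41
Alpha (MIN): min(6, 21, 41) = 6
d (MAX): max(-7, -23) = -7
e (MAX): max(11, -36) = 11
f (MAX): max(36, 8, 44, -28) = 44
Beta (MIN): min(-7, 11, 44) = -7
g (MAX): max(-41, -24) = -24
h (MAX): max(-12, -6, -17) = -6
Gamma (MIN): min(-24, -6) = -24
top (MAX): max(6, -7, -24) = 6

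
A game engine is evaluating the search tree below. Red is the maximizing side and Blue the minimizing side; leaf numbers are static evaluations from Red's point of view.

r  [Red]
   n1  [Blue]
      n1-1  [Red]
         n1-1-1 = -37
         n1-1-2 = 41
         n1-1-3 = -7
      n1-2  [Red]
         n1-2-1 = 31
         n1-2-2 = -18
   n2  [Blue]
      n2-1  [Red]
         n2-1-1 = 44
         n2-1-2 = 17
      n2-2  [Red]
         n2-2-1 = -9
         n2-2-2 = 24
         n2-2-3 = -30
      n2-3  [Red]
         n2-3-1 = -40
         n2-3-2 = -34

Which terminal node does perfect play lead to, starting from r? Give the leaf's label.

n1-2-1

n1-1 (Red): max(-37, 41, -7) = 41
n1-2 (Red): max(31, -18) = 31
n1 (Blue): min(41, 31) = 31
n2-1 (Red): max(44, 17) = 44
n2-2 (Red): max(-9, 24, -30) = 24
n2-3 (Red): max(-40, -34) = -34
n2 (Blue): min(44, 24, -34) = -34
r (Red): max(31, -34) = 31
At r, Red picks n1 (highest: 31).
At n1, Blue picks n1-2 (lowest: 31).
At n1-2, Red picks n1-2-1 (highest: 31).
Terminal value 31.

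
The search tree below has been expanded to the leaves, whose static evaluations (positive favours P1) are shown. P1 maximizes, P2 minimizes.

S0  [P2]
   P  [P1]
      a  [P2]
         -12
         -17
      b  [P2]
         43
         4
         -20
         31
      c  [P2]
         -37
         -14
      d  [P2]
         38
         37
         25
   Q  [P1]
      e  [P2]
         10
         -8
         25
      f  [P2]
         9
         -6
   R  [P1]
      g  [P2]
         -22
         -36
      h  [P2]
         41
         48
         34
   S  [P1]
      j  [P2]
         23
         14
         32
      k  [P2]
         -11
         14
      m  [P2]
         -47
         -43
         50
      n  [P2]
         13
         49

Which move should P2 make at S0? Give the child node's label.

a (P2): min(-12, -17) = -17
b (P2): min(43, 4, -20, 31) = -20
c (P2): min(-37, -14) = -37
d (P2): min(38, 37, 25) = 25
P (P1): max(-17, -20, -37, 25) = 25
e (P2): min(10, -8, 25) = -8
f (P2): min(9, -6) = -6
Q (P1): max(-8, -6) = -6
g (P2): min(-22, -36) = -36
h (P2): min(41, 48, 34) = 34
R (P1): max(-36, 34) = 34
j (P2): min(23, 14, 32) = 14
k (P2): min(-11, 14) = -11
m (P2): min(-47, -43, 50) = -47
n (P2): min(13, 49) = 13
S (P1): max(14, -11, -47, 13) = 14
S0 (P2): min(25, -6, 34, 14) = -6
P2 at S0 wants the lowest of {P=25, Q=-6, R=34, S=14}, so chooses Q.

Q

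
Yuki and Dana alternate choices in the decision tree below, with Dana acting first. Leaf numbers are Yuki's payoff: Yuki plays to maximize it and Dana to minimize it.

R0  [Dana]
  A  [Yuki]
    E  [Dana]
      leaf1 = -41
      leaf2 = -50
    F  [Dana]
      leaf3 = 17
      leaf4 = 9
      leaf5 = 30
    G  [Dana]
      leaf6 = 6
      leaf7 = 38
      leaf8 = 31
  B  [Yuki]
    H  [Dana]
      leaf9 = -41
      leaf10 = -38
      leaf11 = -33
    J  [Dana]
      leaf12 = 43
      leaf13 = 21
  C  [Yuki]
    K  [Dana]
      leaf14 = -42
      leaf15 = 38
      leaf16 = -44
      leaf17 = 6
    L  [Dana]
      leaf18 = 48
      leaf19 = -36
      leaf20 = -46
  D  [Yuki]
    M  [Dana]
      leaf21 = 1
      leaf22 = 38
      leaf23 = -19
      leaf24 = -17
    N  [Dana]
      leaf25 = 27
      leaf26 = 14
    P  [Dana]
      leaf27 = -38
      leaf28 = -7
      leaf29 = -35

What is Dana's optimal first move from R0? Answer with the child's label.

C

E (Dana): min(-41, -50) = -50
F (Dana): min(17, 9, 30) = 9
G (Dana): min(6, 38, 31) = 6
A (Yuki): max(-50, 9, 6) = 9
H (Dana): min(-41, -38, -33) = -41
J (Dana): min(43, 21) = 21
B (Yuki): max(-41, 21) = 21
K (Dana): min(-42, 38, -44, 6) = -44
L (Dana): min(48, -36, -46) = -46
C (Yuki): max(-44, -46) = -44
M (Dana): min(1, 38, -19, -17) = -19
N (Dana): min(27, 14) = 14
P (Dana): min(-38, -7, -35) = -38
D (Yuki): max(-19, 14, -38) = 14
R0 (Dana): min(9, 21, -44, 14) = -44
Dana at R0 wants the lowest of {A=9, B=21, C=-44, D=14}, so chooses C.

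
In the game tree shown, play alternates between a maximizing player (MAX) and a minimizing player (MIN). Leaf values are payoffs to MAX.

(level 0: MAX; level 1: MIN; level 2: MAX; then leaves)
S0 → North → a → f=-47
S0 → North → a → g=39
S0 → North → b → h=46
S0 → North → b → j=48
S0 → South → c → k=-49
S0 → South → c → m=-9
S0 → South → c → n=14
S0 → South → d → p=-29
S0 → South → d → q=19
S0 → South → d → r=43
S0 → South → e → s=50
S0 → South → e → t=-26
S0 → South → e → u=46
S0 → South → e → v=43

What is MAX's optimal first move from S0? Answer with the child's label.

North

a (MAX): max(-47, 39) = 39
b (MAX): max(46, 48) = 48
North (MIN): min(39, 48) = 39
c (MAX): max(-49, -9, 14) = 14
d (MAX): max(-29, 19, 43) = 43
e (MAX): max(50, -26, 46, 43) = 50
South (MIN): min(14, 43, 50) = 14
S0 (MAX): max(39, 14) = 39
MAX at S0 wants the highest of {North=39, South=14}, so chooses North.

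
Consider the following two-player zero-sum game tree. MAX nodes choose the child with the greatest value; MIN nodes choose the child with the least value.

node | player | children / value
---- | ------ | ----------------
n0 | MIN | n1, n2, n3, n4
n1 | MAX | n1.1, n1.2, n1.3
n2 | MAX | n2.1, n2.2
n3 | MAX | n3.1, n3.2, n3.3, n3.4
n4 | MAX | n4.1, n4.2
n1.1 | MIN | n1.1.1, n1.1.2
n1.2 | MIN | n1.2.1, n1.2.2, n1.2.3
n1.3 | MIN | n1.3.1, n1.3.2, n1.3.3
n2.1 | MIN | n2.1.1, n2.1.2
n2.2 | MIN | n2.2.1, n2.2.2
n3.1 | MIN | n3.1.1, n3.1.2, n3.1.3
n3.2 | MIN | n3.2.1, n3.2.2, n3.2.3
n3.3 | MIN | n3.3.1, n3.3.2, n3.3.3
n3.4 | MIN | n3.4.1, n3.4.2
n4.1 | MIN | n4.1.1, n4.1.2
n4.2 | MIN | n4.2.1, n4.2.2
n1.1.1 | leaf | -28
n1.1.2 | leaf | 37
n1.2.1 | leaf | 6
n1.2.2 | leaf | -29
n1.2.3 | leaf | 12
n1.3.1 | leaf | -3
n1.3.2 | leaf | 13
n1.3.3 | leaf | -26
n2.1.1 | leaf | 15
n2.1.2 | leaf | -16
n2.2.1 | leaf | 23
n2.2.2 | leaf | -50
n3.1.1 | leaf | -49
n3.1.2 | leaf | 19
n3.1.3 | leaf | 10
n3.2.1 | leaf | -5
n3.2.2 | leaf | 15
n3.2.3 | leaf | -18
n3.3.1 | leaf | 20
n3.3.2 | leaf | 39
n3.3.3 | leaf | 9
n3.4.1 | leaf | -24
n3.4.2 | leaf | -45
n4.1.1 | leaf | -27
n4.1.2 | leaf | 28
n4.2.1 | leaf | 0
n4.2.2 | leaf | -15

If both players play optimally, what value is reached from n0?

n1.1 (MIN): min(-28, 37) = -28
n1.2 (MIN): min(6, -29, 12) = -29
n1.3 (MIN): min(-3, 13, -26) = -26
n1 (MAX): max(-28, -29, -26) = -26
n2.1 (MIN): min(15, -16) = -16
n2.2 (MIN): min(23, -50) = -50
n2 (MAX): max(-16, -50) = -16
n3.1 (MIN): min(-49, 19, 10) = -49
n3.2 (MIN): min(-5, 15, -18) = -18
n3.3 (MIN): min(20, 39, 9) = 9
n3.4 (MIN): min(-24, -45) = -45
n3 (MAX): max(-49, -18, 9, -45) = 9
n4.1 (MIN): min(-27, 28) = -27
n4.2 (MIN): min(0, -15) = -15
n4 (MAX): max(-27, -15) = -15
n0 (MIN): min(-26, -16, 9, -15) = -26

-26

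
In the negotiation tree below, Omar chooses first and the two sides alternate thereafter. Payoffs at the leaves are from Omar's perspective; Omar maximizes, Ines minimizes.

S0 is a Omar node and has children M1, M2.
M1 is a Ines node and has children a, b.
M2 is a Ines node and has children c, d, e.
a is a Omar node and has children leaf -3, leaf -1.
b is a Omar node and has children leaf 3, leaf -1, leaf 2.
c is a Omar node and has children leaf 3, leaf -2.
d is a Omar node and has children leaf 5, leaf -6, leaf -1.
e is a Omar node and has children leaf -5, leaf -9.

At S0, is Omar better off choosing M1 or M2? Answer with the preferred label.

M1

a (Omar): max(-3, -1) = -1
b (Omar): max(3, -1, 2) = 3
M1 (Ines): min(-1, 3) = -1
c (Omar): max(3, -2) = 3
d (Omar): max(5, -6, -1) = 5
e (Omar): max(-5, -9) = -5
M2 (Ines): min(3, 5, -5) = -5
Omar prefers the higher value; M1=-1, M2=-5. M1 is better since -1 > -5.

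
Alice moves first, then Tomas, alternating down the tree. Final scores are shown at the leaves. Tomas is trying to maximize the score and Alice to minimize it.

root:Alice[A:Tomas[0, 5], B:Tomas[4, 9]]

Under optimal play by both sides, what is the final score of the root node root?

5

A (Tomas): max(0, 5) = 5
B (Tomas): max(4, 9) = 9
root (Alice): min(5, 9) = 5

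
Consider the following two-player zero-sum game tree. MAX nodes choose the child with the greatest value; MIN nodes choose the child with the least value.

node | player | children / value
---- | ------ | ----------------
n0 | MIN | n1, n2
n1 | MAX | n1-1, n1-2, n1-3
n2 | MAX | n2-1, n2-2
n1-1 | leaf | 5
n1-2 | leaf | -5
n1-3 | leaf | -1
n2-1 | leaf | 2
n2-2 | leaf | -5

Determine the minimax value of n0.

n1 (MAX): max(5, -5, -1) = 5
n2 (MAX): max(2, -5) = 2
n0 (MIN): min(5, 2) = 2

2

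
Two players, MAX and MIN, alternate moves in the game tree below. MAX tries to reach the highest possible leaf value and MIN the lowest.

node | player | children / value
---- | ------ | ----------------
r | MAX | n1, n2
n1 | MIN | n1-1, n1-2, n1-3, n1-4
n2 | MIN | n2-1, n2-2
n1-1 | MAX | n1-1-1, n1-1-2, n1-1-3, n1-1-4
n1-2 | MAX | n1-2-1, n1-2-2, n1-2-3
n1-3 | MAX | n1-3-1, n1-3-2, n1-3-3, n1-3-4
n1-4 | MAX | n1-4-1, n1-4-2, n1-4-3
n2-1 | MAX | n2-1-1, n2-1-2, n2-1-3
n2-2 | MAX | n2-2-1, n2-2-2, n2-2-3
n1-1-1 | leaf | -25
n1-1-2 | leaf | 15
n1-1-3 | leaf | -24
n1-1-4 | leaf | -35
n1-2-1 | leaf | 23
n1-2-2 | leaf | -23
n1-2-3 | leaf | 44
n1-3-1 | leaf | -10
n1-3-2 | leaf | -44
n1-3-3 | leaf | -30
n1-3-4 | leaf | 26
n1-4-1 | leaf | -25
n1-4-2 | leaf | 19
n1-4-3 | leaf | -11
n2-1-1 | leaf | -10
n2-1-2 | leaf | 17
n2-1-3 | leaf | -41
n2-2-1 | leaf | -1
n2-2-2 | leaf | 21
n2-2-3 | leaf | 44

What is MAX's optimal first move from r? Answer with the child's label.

n2

n1-1 (MAX): max(-25, 15, -24, -35) = 15
n1-2 (MAX): max(23, -23, 44) = 44
n1-3 (MAX): max(-10, -44, -30, 26) = 26
n1-4 (MAX): max(-25, 19, -11) = 19
n1 (MIN): min(15, 44, 26, 19) = 15
n2-1 (MAX): max(-10, 17, -41) = 17
n2-2 (MAX): max(-1, 21, 44) = 44
n2 (MIN): min(17, 44) = 17
r (MAX): max(15, 17) = 17
MAX at r wants the highest of {n1=15, n2=17}, so chooses n2.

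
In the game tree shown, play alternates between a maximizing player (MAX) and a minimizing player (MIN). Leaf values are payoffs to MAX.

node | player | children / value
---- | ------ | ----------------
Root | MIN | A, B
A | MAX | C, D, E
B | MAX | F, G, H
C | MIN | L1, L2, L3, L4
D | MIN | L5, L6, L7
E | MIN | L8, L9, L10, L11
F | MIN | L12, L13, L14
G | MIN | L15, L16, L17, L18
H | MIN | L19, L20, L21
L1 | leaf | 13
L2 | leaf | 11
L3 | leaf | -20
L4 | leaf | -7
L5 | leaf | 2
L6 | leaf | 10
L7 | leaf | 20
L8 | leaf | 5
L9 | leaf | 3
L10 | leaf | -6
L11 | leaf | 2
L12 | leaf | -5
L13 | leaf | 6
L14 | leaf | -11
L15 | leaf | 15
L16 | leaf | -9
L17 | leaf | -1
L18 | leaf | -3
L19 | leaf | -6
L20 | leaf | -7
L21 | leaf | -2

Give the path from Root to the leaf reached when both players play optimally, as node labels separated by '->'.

C (MIN): min(13, 11, -20, -7) = -20
D (MIN): min(2, 10, 20) = 2
E (MIN): min(5, 3, -6, 2) = -6
A (MAX): max(-20, 2, -6) = 2
F (MIN): min(-5, 6, -11) = -11
G (MIN): min(15, -9, -1, -3) = -9
H (MIN): min(-6, -7, -2) = -7
B (MAX): max(-11, -9, -7) = -7
Root (MIN): min(2, -7) = -7
At Root, MIN picks B (lowest: -7).
At B, MAX picks H (highest: -7).
At H, MIN picks L20 (lowest: -7).
Terminal value -7.

Root -> B -> H -> L20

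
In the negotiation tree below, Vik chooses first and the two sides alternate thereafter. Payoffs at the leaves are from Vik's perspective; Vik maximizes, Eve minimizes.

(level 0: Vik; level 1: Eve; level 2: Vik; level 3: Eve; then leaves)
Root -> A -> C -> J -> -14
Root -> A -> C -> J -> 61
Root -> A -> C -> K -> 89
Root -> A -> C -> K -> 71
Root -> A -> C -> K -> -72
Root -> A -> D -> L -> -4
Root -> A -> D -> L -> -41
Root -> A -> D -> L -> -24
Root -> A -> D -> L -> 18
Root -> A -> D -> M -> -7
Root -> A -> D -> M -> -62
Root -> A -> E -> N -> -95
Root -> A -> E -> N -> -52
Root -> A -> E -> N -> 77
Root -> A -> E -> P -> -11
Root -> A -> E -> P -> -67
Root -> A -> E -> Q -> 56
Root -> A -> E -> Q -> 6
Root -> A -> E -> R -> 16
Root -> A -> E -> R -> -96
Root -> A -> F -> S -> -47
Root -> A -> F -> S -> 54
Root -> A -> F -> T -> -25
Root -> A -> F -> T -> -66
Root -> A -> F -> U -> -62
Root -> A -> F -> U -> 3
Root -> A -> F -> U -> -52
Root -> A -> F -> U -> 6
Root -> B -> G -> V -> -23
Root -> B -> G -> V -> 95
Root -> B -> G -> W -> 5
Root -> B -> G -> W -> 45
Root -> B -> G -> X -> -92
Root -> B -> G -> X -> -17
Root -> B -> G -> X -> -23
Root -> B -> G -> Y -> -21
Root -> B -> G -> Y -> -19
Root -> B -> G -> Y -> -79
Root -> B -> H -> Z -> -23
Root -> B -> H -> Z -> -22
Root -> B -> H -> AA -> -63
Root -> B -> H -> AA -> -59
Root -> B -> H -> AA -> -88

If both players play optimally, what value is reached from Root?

-23

J (Eve): min(-14, 61) = -14
K (Eve): min(89, 71, -72) = -72
C (Vik): max(-14, -72) = -14
L (Eve): min(-4, -41, -24, 18) = -41
M (Eve): min(-7, -62) = -62
D (Vik): max(-41, -62) = -41
N (Eve): min(-95, -52, 77) = -95
P (Eve): min(-11, -67) = -67
Q (Eve): min(56, 6) = 6
R (Eve): min(16, -96) = -96
E (Vik): max(-95, -67, 6, -96) = 6
S (Eve): min(-47, 54) = -47
T (Eve): min(-25, -66) = -66
U (Eve): min(-62, 3, -52, 6) = -62
F (Vik): max(-47, -66, -62) = -47
A (Eve): min(-14, -41, 6, -47) = -47
V (Eve): min(-23, 95) = -23
W (Eve): min(5, 45) = 5
X (Eve): min(-92, -17, -23) = -92
Y (Eve): min(-21, -19, -79) = -79
G (Vik): max(-23, 5, -92, -79) = 5
Z (Eve): min(-23, -22) = -23
AA (Eve): min(-63, -59, -88) = -88
H (Vik): max(-23, -88) = -23
B (Eve): min(5, -23) = -23
Root (Vik): max(-47, -23) = -23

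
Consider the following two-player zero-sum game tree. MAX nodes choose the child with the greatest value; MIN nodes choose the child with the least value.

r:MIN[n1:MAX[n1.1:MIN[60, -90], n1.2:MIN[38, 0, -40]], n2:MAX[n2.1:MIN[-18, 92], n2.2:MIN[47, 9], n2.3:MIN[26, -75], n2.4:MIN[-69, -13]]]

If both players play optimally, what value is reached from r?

-40

n1.1 (MIN): min(60, -90) = -90
n1.2 (MIN): min(38, 0, -40) = -40
n1 (MAX): max(-90, -40) = -40
n2.1 (MIN): min(-18, 92) = -18
n2.2 (MIN): min(47, 9) = 9
n2.3 (MIN): min(26, -75) = -75
n2.4 (MIN): min(-69, -13) = -69
n2 (MAX): max(-18, 9, -75, -69) = 9
r (MIN): min(-40, 9) = -40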